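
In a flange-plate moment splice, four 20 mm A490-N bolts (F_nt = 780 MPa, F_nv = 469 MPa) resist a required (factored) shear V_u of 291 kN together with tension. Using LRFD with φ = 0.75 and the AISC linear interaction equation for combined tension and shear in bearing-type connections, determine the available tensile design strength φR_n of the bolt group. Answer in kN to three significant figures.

472 kN

A_b = π·20²/4 = 314.2 mm²; f_rv = 291 × 1000 / (4 × 314.2) = 231.6 MPa.
F'_nt = 1.3 F_nt − (F_nt / φF_nv) f_rv = 1.3·780 − (780/(0.75·469))·231.6 = 500.5 MPa, capped at F_nt → F'_nt = 500.5 MPa.
R_n = F'_nt · A_b · n = 500.5 × 314.2 × 4 / 1000 = 628.9 kN.
Design strength φR_n = 0.75 × 628.9 = 472 kN.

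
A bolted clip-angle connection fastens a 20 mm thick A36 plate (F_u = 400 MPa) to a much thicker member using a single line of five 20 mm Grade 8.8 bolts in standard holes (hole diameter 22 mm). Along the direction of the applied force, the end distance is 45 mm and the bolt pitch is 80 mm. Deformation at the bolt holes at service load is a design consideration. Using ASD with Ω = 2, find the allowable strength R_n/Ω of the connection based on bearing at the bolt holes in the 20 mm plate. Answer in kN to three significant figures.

Per bolt r_n = 1.2 l_c t F_u ≤ 2.4 d t F_u; upper limit = 2.4 × 20 × 20 × 400 / 1000 = 384 kN.
Edge bolt: l_c = 45 − 22/2 = 34 mm → 1.2 × 34 × 20 × 400 / 1000 = 326.4 → r_n = 326.4 kN.
Interior bolts: l_c = 80 − 22 = 58 mm → 1.2 × 58 × 20 × 400 / 1000 = 556.8 → r_n = 384 kN.
R_n = 1 × 326.4 + 4 × 384 = 1862 kN.
Allowable strength R_n/Ω = 1862 / 2 = 931 kN.

931 kN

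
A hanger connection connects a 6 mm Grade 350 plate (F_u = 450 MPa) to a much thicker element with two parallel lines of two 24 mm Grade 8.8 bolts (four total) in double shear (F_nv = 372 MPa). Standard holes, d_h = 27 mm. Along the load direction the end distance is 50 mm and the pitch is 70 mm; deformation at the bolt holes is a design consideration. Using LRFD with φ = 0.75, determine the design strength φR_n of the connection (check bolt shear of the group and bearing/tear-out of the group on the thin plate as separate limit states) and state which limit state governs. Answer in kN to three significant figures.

386 kN (bearing governs)

Bolt shear: A_b = π·24²/4 = 452.4 mm²; R_n = 372 × 452.4 × 4 × 2 / 1000 = 1346 kN → 0.75 × 1346 = 1010 kN.
Bearing (1.2 l_c t F_u ≤ 2.4 d t F_u): upper limit = 2.4·24·6·450 / 1000 = 155.5 kN.
  Edge l_c = 50 − 27/2 = 36.5 → r_n = 118.3 kN; interior l_c = 70 − 27 = 43 → r_n = 139.3 kN.
  R_n,bearing = 2·118.3 + 2·139.3 = 515.2 kN → 0.75 × 515.2 = 386 kN.
Bearing governs: 386 kN.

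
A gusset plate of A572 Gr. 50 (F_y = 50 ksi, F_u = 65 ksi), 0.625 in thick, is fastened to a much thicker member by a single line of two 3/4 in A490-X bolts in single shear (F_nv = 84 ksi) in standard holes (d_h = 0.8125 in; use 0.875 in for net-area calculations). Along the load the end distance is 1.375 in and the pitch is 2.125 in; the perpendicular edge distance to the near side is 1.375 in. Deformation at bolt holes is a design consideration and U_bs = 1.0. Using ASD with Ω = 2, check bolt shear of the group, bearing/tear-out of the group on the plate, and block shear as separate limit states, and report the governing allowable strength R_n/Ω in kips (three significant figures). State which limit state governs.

Bolt shear: A_b = π·0.75²/4 = 0.4418 in²; R_n = 84 × 0.4418 × 2 × 1 = 74.22 kips → 74.22 / 2 = 37.1 kips.
Bearing: edge l_c = 0.9688, r_n = 47.23 kips; interior l_c = 1.312, r_n = 63.98 kips; R_n = 47.23 + 1·63.98 = 111.2 kips → 55.6 kips.
Block shear: A_gv = 2.188, A_nv = 1.367, A_nt = 0.5859 in²; R_n = min(0.6F_uA_nv, 0.6F_yA_gv) + U_bs·F_u·A_nt = 91.41 kips → 45.7 kips.
Bolt shear governs: 37.1 kips.

37.1 kips (bolt shear governs)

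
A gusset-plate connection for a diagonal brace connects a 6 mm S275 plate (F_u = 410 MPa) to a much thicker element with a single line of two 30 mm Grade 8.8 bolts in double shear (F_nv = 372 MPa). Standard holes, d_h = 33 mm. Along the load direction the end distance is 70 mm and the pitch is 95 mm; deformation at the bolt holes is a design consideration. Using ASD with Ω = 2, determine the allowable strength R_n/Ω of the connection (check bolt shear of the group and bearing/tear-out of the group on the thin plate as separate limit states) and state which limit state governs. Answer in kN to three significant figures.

168 kN (bearing governs)

Bolt shear: A_b = π·30²/4 = 706.9 mm²; R_n = 372 × 706.9 × 2 × 2 / 1000 = 1052 kN → 1052 / 2 = 526 kN.
Bearing (1.2 l_c t F_u ≤ 2.4 d t F_u): upper limit = 2.4·30·6·410 / 1000 = 177.1 kN.
  Edge l_c = 70 − 33/2 = 53.5 → r_n = 157.9 kN; interior l_c = 95 − 33 = 62 → r_n = 177.1 kN.
  R_n,bearing = 1·157.9 + 1·177.1 = 335.1 kN → 335.1 / 2 = 168 kN.
Bearing governs: 168 kN.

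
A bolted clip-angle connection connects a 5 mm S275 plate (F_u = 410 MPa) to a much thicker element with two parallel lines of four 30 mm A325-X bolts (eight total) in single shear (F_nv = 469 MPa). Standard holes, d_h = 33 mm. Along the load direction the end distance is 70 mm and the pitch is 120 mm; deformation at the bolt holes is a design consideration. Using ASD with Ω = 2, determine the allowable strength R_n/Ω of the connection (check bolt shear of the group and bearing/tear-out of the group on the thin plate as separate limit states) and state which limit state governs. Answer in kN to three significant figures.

574 kN (bearing governs)

Bolt shear: A_b = π·30²/4 = 706.9 mm²; R_n = 469 × 706.9 × 8 × 1 / 1000 = 2652 kN → 2652 / 2 = 1330 kN.
Bearing (1.2 l_c t F_u ≤ 2.4 d t F_u): upper limit = 2.4·30·5·410 / 1000 = 147.6 kN.
  Edge l_c = 70 − 33/2 = 53.5 → r_n = 131.6 kN; interior l_c = 120 − 33 = 87 → r_n = 147.6 kN.
  R_n,bearing = 2·131.6 + 6·147.6 = 1149 kN → 1149 / 2 = 574 kN.
Bearing governs: 574 kN.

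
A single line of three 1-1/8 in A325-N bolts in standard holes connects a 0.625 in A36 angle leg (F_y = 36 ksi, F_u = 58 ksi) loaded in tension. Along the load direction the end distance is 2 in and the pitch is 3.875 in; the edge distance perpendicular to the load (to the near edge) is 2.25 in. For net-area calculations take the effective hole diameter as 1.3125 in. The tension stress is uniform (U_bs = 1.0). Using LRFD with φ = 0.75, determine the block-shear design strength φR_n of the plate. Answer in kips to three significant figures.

Shear plane L_v = 2 + 2·3.875 = 9.75 in; A_gv = 9.75 × 0.625 = 6.094 in².
A_nv = (9.75 − 2.5·1.3125) × 0.625 = 4.043 in².
A_nt = (2.25 − 0.5·1.3125) × 0.625 = 0.9961 in².
0.6 F_u A_nv = 140.7 kips; 0.6 F_y A_gv = 131.6 kips → shear yielding governs the shear term.
R_n = 131.6 + 1.0 × 58 × 0.9961 = 189.4 kips.
Design strength φR_n = 0.75 × 189.4 = 142 kips.

142 kips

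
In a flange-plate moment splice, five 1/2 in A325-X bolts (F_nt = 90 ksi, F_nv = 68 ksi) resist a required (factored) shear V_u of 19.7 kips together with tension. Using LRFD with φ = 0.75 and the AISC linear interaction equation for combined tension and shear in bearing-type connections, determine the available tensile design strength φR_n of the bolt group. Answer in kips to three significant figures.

60.1 kips

A_b = π·0.5²/4 = 0.1963 in²; f_rv = 19.7 / (5 × 0.1963) = 20.07 ksi.
F'_nt = 1.3 F_nt − (F_nt / φF_nv) f_rv = 1.3·90 − (90/(0.75·68))·20.07 = 81.59 ksi, capped at F_nt → F'_nt = 81.59 ksi.
R_n = F'_nt · A_b · n = 81.59 × 0.1963 × 5 = 80.1 kips.
Design strength φR_n = 0.75 × 80.1 = 60.1 kips.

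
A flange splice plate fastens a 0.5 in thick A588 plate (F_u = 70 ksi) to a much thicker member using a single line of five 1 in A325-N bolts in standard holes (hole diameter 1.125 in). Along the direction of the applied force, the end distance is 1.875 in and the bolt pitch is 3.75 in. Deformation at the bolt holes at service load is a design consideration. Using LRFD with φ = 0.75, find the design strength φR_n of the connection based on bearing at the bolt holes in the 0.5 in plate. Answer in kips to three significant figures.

293 kips

Per bolt r_n = 1.2 l_c t F_u ≤ 2.4 d t F_u; upper limit = 2.4 × 1 × 0.5 × 70 = 84 kips.
Edge bolt: l_c = 1.875 − 1.125/2 = 1.312 in → 1.2 × 1.312 × 0.5 × 70 = 55.12 → r_n = 55.12 kips.
Interior bolts: l_c = 3.75 − 1.125 = 2.625 in → 1.2 × 2.625 × 0.5 × 70 = 110.2 → r_n = 84 kips.
R_n = 1 × 55.12 + 4 × 84 = 391.1 kips.
Design strength φR_n = 0.75 × 391.1 = 293 kips.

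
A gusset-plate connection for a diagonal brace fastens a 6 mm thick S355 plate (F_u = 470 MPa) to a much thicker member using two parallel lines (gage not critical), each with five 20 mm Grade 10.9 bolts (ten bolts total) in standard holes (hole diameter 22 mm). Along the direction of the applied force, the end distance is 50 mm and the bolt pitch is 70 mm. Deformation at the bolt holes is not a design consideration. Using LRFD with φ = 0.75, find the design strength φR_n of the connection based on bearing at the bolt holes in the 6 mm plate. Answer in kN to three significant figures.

1260 kN

Per bolt r_n = 1.5 l_c t F_u ≤ 3.0 d t F_u; upper limit = 3.0 × 20 × 6 × 470 / 1000 = 169.2 kN.
Edge bolt: l_c = 50 − 22/2 = 39 mm → 1.5 × 39 × 6 × 470 / 1000 = 165 → r_n = 165 kN.
Interior bolts: l_c = 70 − 22 = 48 mm → 1.5 × 48 × 6 × 470 / 1000 = 203 → r_n = 169.2 kN.
R_n = 2 × 165 + 8 × 169.2 = 1684 kN.
Design strength φR_n = 0.75 × 1684 = 1260 kN.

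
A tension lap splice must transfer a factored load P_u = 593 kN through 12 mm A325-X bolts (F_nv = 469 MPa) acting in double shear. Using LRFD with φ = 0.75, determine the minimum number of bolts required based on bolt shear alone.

8 bolts

A_b = π·12²/4 = 113.1 mm².
Per-bolt design strength φR_n = 0.75 × 469 × 113.1 × 2 / 1000 = 79.56 kN.
n ≥ 593 / 79.56 = 7.453 → use 8 bolts.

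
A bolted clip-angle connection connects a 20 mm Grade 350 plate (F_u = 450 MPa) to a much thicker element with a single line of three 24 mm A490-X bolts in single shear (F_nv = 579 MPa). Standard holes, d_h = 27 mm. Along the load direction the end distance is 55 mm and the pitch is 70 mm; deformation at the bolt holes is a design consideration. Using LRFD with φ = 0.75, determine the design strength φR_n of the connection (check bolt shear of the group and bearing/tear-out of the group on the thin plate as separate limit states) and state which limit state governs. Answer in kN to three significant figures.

589 kN (bolt shear governs)

Bolt shear: A_b = π·24²/4 = 452.4 mm²; R_n = 579 × 452.4 × 3 × 1 / 1000 = 785.8 kN → 0.75 × 785.8 = 589 kN.
Bearing (1.2 l_c t F_u ≤ 2.4 d t F_u): upper limit = 2.4·24·20·450 / 1000 = 518.4 kN.
  Edge l_c = 55 − 27/2 = 41.5 → r_n = 448.2 kN; interior l_c = 70 − 27 = 43 → r_n = 464.4 kN.
  R_n,bearing = 1·448.2 + 2·464.4 = 1377 kN → 0.75 × 1377 = 1030 kN.
Bolt shear governs: 589 kN.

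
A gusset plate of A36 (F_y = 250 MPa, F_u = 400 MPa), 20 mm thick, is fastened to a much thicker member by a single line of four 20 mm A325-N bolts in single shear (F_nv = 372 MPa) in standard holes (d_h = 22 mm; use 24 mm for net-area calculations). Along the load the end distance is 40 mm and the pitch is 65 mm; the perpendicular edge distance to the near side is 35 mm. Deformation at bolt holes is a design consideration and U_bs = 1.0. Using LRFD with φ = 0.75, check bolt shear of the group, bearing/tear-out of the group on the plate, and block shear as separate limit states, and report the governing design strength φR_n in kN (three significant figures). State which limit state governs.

Bolt shear: A_b = π·20²/4 = 314.2 mm²; R_n = 372 × 314.2 × 4 × 1 / 1000 = 467.5 kN → 0.75 × 467.5 = 351 kN.
Bearing: edge l_c = 29, r_n = 278.4 kN; interior l_c = 43, r_n = 384 kN; R_n = 278.4 + 3·384 = 1430 kN → 1070 kN.
Block shear: A_gv = 4700, A_nv = 3020, A_nt = 460 mm²; R_n = min(0.6F_uA_nv, 0.6F_yA_gv) + U_bs·F_u·A_nt = 889 kN → 667 kN.
Bolt shear governs: 351 kN.

351 kN (bolt shear governs)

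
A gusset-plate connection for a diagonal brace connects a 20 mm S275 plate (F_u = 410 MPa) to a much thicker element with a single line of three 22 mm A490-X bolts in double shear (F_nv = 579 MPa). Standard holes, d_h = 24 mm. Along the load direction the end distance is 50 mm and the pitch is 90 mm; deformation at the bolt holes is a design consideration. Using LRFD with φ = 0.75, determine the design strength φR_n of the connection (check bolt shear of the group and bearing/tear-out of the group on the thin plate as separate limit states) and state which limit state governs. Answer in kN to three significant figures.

Bolt shear: A_b = π·22²/4 = 380.1 mm²; R_n = 579 × 380.1 × 3 × 2 / 1000 = 1321 kN → 0.75 × 1321 = 990 kN.
Bearing (1.2 l_c t F_u ≤ 2.4 d t F_u): upper limit = 2.4·22·20·410 / 1000 = 433 kN.
  Edge l_c = 50 − 24/2 = 38 → r_n = 373.9 kN; interior l_c = 90 − 24 = 66 → r_n = 433 kN.
  R_n,bearing = 1·373.9 + 2·433 = 1240 kN → 0.75 × 1240 = 930 kN.
Bearing governs: 930 kN.

930 kN (bearing governs)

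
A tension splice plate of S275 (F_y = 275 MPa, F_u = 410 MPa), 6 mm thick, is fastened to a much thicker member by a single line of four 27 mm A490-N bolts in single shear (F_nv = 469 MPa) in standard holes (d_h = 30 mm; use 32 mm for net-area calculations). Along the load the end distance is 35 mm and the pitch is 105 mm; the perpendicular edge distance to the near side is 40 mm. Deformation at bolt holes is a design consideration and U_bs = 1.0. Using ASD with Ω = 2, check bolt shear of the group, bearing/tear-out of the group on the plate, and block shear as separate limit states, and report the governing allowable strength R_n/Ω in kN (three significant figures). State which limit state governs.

Bolt shear: A_b = π·27²/4 = 572.6 mm²; R_n = 469 × 572.6 × 4 × 1 / 1000 = 1074 kN → 1074 / 2 = 537 kN.
Bearing: edge l_c = 20, r_n = 59.04 kN; interior l_c = 75, r_n = 159.4 kN; R_n = 59.04 + 3·159.4 = 537.3 kN → 269 kN.
Block shear: A_gv = 2100, A_nv = 1428, A_nt = 144 mm²; R_n = min(0.6F_uA_nv, 0.6F_yA_gv) + U_bs·F_u·A_nt = 405.5 kN → 203 kN.
Block shear governs: 203 kN.

203 kN (block shear governs)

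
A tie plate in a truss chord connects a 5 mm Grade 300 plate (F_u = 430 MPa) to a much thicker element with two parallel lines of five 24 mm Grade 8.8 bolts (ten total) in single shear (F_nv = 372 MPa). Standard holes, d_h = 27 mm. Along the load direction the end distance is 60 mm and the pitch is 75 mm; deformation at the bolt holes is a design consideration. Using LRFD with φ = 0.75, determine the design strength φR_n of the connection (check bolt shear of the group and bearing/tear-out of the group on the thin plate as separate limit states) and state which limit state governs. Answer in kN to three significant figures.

923 kN (bearing governs)

Bolt shear: A_b = π·24²/4 = 452.4 mm²; R_n = 372 × 452.4 × 10 × 1 / 1000 = 1683 kN → 0.75 × 1683 = 1260 kN.
Bearing (1.2 l_c t F_u ≤ 2.4 d t F_u): upper limit = 2.4·24·5·430 / 1000 = 123.8 kN.
  Edge l_c = 60 − 27/2 = 46.5 → r_n = 120 kN; interior l_c = 75 − 27 = 48 → r_n = 123.8 kN.
  R_n,bearing = 2·120 + 8·123.8 = 1231 kN → 0.75 × 1231 = 923 kN.
Bearing governs: 923 kN.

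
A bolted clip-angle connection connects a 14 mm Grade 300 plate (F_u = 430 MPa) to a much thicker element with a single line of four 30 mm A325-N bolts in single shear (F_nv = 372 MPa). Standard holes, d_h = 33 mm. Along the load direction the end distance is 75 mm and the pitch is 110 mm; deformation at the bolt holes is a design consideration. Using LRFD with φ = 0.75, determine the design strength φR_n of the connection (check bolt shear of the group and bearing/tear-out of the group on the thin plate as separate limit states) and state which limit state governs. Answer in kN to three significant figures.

789 kN (bolt shear governs)

Bolt shear: A_b = π·30²/4 = 706.9 mm²; R_n = 372 × 706.9 × 4 × 1 / 1000 = 1052 kN → 0.75 × 1052 = 789 kN.
Bearing (1.2 l_c t F_u ≤ 2.4 d t F_u): upper limit = 2.4·30·14·430 / 1000 = 433.4 kN.
  Edge l_c = 75 − 33/2 = 58.5 → r_n = 422.6 kN; interior l_c = 110 − 33 = 77 → r_n = 433.4 kN.
  R_n,bearing = 1·422.6 + 3·433.4 = 1723 kN → 0.75 × 1723 = 1290 kN.
Bolt shear governs: 789 kN.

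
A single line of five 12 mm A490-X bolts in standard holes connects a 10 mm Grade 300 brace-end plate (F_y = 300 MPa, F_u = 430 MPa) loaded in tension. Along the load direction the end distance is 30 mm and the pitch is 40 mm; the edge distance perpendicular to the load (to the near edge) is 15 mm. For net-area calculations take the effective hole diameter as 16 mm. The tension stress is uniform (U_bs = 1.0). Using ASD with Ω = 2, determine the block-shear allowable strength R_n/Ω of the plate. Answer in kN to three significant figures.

167 kN

Shear plane L_v = 30 + 4·40 = 190 mm; A_gv = 190 × 10 = 1900 mm².
A_nv = (190 − 4.5·16) × 10 = 1180 mm².
A_nt = (15 − 0.5·16) × 10 = 70 mm².
0.6 F_u A_nv = 304.4 kN; 0.6 F_y A_gv = 342 kN → shear rupture governs the shear term.
R_n = 304.4 + 1.0 × 430 × 70 / 1000 = 334.5 kN.
Allowable strength R_n/Ω = 334.5 / 2 = 167 kN.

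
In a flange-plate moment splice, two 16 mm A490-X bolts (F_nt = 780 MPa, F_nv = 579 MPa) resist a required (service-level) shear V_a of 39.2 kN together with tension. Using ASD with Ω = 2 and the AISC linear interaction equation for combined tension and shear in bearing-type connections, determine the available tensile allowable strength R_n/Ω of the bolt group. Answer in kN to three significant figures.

A_b = π·16²/4 = 201.1 mm²; f_rv = 39.2 × 1000 / (2 × 201.1) = 97.48 MPa.
F'_nt = 1.3 F_nt − (Ω F_nt / F_nv) f_rv = 1.3·780 − (2·780/579)·97.48 = 751.4 MPa, capped at F_nt → F'_nt = 751.4 MPa.
R_n = F'_nt · A_b · n = 751.4 × 201.1 × 2 / 1000 = 302.1 kN.
Allowable strength R_n/Ω = 302.1 / 2 = 151 kN.

151 kN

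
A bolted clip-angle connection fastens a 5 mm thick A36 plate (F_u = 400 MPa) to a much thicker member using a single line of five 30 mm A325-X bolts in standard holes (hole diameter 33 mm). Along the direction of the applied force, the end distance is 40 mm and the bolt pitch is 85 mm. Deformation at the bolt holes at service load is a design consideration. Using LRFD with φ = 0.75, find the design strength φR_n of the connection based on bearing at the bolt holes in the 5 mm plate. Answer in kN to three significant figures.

417 kN

Per bolt r_n = 1.2 l_c t F_u ≤ 2.4 d t F_u; upper limit = 2.4 × 30 × 5 × 400 / 1000 = 144 kN.
Edge bolt: l_c = 40 − 33/2 = 23.5 mm → 1.2 × 23.5 × 5 × 400 / 1000 = 56.4 → r_n = 56.4 kN.
Interior bolts: l_c = 85 − 33 = 52 mm → 1.2 × 52 × 5 × 400 / 1000 = 124.8 → r_n = 124.8 kN.
R_n = 1 × 56.4 + 4 × 124.8 = 555.6 kN.
Design strength φR_n = 0.75 × 555.6 = 417 kN.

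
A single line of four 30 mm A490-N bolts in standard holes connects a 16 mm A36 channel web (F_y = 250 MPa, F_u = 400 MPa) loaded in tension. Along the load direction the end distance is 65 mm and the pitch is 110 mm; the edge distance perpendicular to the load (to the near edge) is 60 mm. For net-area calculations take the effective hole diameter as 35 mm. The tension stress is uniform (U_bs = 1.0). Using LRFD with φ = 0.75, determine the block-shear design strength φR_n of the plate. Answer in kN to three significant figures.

Shear plane L_v = 65 + 3·110 = 395 mm; A_gv = 395 × 16 = 6320 mm².
A_nv = (395 − 3.5·35) × 16 = 4360 mm².
A_nt = (60 − 0.5·35) × 16 = 680 mm².
0.6 F_u A_nv = 1046 kN; 0.6 F_y A_gv = 948 kN → shear yielding governs the shear term.
R_n = 948 + 1.0 × 400 × 680 / 1000 = 1220 kN.
Design strength φR_n = 0.75 × 1220 = 915 kN.

915 kN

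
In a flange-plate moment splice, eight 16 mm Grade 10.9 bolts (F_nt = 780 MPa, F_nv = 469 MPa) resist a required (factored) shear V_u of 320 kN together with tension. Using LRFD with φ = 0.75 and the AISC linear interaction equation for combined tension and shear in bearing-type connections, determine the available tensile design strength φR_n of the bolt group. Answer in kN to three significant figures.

A_b = π·16²/4 = 201.1 mm²; f_rv = 320 × 1000 / (8 × 201.1) = 198.9 MPa.
F'_nt = 1.3 F_nt − (F_nt / φF_nv) f_rv = 1.3·780 − (780/(0.75·469))·198.9 = 572.8 MPa, capped at F_nt → F'_nt = 572.8 MPa.
R_n = F'_nt · A_b · n = 572.8 × 201.1 × 8 / 1000 = 921.4 kN.
Design strength φR_n = 0.75 × 921.4 = 691 kN.

691 kN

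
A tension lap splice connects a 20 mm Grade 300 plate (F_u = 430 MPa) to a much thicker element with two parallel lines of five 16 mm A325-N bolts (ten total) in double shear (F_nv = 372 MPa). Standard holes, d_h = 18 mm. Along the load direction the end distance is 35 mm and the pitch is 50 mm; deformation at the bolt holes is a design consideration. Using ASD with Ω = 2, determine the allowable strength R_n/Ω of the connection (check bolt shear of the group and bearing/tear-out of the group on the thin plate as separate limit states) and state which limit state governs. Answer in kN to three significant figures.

Bolt shear: A_b = π·16²/4 = 201.1 mm²; R_n = 372 × 201.1 × 10 × 2 / 1000 = 1496 kN → 1496 / 2 = 748 kN.
Bearing (1.2 l_c t F_u ≤ 2.4 d t F_u): upper limit = 2.4·16·20·430 / 1000 = 330.2 kN.
  Edge l_c = 35 − 18/2 = 26 → r_n = 268.3 kN; interior l_c = 50 − 18 = 32 → r_n = 330.2 kN.
  R_n,bearing = 2·268.3 + 8·330.2 = 3179 kN → 3179 / 2 = 1590 kN.
Bolt shear governs: 748 kN.

748 kN (bolt shear governs)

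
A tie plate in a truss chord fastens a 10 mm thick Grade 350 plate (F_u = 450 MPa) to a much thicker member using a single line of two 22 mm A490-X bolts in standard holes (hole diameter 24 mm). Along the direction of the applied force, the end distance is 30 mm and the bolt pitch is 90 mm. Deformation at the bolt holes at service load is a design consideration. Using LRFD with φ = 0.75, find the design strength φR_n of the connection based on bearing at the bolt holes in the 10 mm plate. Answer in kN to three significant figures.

Per bolt r_n = 1.2 l_c t F_u ≤ 2.4 d t F_u; upper limit = 2.4 × 22 × 10 × 450 / 1000 = 237.6 kN.
Edge bolt: l_c = 30 − 24/2 = 18 mm → 1.2 × 18 × 10 × 450 / 1000 = 97.2 → r_n = 97.2 kN.
Interior bolts: l_c = 90 − 24 = 66 mm → 1.2 × 66 × 10 × 450 / 1000 = 356.4 → r_n = 237.6 kN.
R_n = 1 × 97.2 + 1 × 237.6 = 334.8 kN.
Design strength φR_n = 0.75 × 334.8 = 251 kN.

251 kN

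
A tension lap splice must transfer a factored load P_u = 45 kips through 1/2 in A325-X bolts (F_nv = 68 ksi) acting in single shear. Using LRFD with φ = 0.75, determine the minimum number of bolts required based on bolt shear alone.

A_b = π·0.5²/4 = 0.1963 in².
Per-bolt design strength φR_n = 0.75 × 68 × 0.1963 × 1 = 10.01 kips.
n ≥ 45 / 10.01 = 4.494 → use 5 bolts.

5 bolts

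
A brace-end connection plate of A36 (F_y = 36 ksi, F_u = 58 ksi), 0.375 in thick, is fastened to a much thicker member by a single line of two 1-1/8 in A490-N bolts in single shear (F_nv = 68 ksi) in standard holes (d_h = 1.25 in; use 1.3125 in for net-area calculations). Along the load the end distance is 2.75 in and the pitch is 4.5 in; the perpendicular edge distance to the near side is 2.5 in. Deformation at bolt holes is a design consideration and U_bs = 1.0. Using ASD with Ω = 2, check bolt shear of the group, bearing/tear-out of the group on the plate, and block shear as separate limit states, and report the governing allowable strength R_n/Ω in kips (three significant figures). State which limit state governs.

49.4 kips (block shear governs)

Bolt shear: A_b = π·1.125²/4 = 0.994 in²; R_n = 68 × 0.994 × 2 × 1 = 135.2 kips → 135.2 / 2 = 67.6 kips.
Bearing: edge l_c = 2.125, r_n = 55.46 kips; interior l_c = 3.25, r_n = 58.72 kips; R_n = 55.46 + 1·58.72 = 114.2 kips → 57.1 kips.
Block shear: A_gv = 2.719, A_nv = 1.98, A_nt = 0.6914 in²; R_n = min(0.6F_uA_nv, 0.6F_yA_gv) + U_bs·F_u·A_nt = 98.83 kips → 49.4 kips.
Block shear governs: 49.4 kips.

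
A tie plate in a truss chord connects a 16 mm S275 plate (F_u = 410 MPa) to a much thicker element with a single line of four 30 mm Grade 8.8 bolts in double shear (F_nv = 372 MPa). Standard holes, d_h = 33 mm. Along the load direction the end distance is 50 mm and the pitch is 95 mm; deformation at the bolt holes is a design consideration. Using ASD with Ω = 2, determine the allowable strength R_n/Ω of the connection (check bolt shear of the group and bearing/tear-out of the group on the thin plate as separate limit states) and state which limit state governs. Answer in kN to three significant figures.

840 kN (bearing governs)

Bolt shear: A_b = π·30²/4 = 706.9 mm²; R_n = 372 × 706.9 × 4 × 2 / 1000 = 2104 kN → 2104 / 2 = 1050 kN.
Bearing (1.2 l_c t F_u ≤ 2.4 d t F_u): upper limit = 2.4·30·16·410 / 1000 = 472.3 kN.
  Edge l_c = 50 − 33/2 = 33.5 → r_n = 263.7 kN; interior l_c = 95 − 33 = 62 → r_n = 472.3 kN.
  R_n,bearing = 1·263.7 + 3·472.3 = 1681 kN → 1681 / 2 = 840 kN.
Bearing governs: 840 kN.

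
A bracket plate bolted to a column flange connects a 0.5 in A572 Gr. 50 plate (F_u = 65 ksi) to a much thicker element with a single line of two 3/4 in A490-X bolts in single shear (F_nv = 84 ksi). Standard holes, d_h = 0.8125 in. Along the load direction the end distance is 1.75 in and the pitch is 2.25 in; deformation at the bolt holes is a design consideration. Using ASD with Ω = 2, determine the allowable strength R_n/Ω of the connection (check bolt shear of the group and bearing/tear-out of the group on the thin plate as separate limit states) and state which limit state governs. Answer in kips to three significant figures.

37.1 kips (bolt shear governs)

Bolt shear: A_b = π·0.75²/4 = 0.4418 in²; R_n = 84 × 0.4418 × 2 × 1 = 74.22 kips → 74.22 / 2 = 37.1 kips.
Bearing (1.2 l_c t F_u ≤ 2.4 d t F_u): upper limit = 2.4·0.75·0.5·65 = 58.5 kips.
  Edge l_c = 1.75 − 0.8125/2 = 1.344 → r_n = 52.41 kips; interior l_c = 2.25 − 0.8125 = 1.438 → r_n = 56.06 kips.
  R_n,bearing = 1·52.41 + 1·56.06 = 108.5 kips → 108.5 / 2 = 54.2 kips.
Bolt shear governs: 37.1 kips.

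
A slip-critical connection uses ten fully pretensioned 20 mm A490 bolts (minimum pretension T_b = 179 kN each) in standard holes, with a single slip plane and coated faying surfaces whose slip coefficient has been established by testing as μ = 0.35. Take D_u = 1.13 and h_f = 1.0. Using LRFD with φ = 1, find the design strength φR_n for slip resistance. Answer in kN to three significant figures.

R_n = μ · D_u · h_f · T_b · n_s · n_b = 0.35 × 1.13 × 1.0 × 179 × 1 × 10 = 707.9 kN.
Design strength φR_n = 1 × 707.9 = 708 kN.

708 kN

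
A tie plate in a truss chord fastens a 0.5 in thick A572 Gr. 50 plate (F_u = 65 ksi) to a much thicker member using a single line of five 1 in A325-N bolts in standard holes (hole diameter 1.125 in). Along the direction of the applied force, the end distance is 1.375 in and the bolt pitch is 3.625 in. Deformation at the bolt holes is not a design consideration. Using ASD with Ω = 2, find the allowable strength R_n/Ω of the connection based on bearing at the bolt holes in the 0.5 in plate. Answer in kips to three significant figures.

215 kips

Per bolt r_n = 1.5 l_c t F_u ≤ 3.0 d t F_u; upper limit = 3.0 × 1 × 0.5 × 65 = 97.5 kips.
Edge bolt: l_c = 1.375 − 1.125/2 = 0.8125 in → 1.5 × 0.8125 × 0.5 × 65 = 39.61 → r_n = 39.61 kips.
Interior bolts: l_c = 3.625 − 1.125 = 2.5 in → 1.5 × 2.5 × 0.5 × 65 = 121.9 → r_n = 97.5 kips.
R_n = 1 × 39.61 + 4 × 97.5 = 429.6 kips.
Allowable strength R_n/Ω = 429.6 / 2 = 215 kips.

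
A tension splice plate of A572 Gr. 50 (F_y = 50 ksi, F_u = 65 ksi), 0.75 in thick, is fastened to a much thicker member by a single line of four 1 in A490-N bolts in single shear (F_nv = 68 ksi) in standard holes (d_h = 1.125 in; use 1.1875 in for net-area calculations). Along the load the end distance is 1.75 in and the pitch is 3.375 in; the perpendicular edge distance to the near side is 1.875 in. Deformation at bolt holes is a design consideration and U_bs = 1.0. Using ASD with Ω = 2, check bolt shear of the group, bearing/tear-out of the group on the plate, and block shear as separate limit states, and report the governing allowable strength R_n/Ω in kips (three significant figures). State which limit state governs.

Bolt shear: A_b = π·1²/4 = 0.7854 in²; R_n = 68 × 0.7854 × 4 × 1 = 213.6 kips → 213.6 / 2 = 107 kips.
Bearing: edge l_c = 1.188, r_n = 69.47 kips; interior l_c = 2.25, r_n = 117 kips; R_n = 69.47 + 3·117 = 420.5 kips → 210 kips.
Block shear: A_gv = 8.906, A_nv = 5.789, A_nt = 0.9609 in²; R_n = min(0.6F_uA_nv, 0.6F_yA_gv) + U_bs·F_u·A_nt = 288.2 kips → 144 kips.
Bolt shear governs: 107 kips.

107 kips (bolt shear governs)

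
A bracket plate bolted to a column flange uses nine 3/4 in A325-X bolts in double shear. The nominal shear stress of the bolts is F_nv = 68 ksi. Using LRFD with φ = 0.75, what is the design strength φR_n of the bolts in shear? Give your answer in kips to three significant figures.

406 kips

A_b = π × 0.75² / 4 = 0.4418 in².
R_n = F_nv · A_b · n · n_s = 68 × 0.4418 × 9 × 2 = 540.7 kips.
Design strength φR_n = 0.75 × 540.7 = 406 kips.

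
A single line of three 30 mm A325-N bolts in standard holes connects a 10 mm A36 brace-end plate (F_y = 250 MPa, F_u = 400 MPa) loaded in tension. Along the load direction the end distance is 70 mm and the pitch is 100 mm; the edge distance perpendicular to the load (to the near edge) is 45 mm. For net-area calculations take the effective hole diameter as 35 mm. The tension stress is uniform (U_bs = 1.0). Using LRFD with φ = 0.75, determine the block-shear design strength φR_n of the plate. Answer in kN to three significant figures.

386 kN

Shear plane L_v = 70 + 2·100 = 270 mm; A_gv = 270 × 10 = 2700 mm².
A_nv = (270 − 2.5·35) × 10 = 1825 mm².
A_nt = (45 − 0.5·35) × 10 = 275 mm².
0.6 F_u A_nv = 438 kN; 0.6 F_y A_gv = 405 kN → shear yielding governs the shear term.
R_n = 405 + 1.0 × 400 × 275 / 1000 = 515 kN.
Design strength φR_n = 0.75 × 515 = 386 kN.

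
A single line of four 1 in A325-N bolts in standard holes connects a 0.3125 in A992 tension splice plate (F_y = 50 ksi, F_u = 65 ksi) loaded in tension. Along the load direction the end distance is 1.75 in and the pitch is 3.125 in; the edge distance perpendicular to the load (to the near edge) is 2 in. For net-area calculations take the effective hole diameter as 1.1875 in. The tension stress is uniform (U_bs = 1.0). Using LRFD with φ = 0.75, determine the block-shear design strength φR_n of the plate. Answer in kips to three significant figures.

85.1 kips

Shear plane L_v = 1.75 + 3·3.125 = 11.12 in; A_gv = 11.12 × 0.3125 = 3.477 in².
A_nv = (11.12 − 3.5·1.1875) × 0.3125 = 2.178 in².
A_nt = (2 − 0.5·1.1875) × 0.3125 = 0.4395 in².
0.6 F_u A_nv = 84.93 kips; 0.6 F_y A_gv = 104.3 kips → shear rupture governs the shear term.
R_n = 84.93 + 1.0 × 65 × 0.4395 = 113.5 kips.
Design strength φR_n = 0.75 × 113.5 = 85.1 kips.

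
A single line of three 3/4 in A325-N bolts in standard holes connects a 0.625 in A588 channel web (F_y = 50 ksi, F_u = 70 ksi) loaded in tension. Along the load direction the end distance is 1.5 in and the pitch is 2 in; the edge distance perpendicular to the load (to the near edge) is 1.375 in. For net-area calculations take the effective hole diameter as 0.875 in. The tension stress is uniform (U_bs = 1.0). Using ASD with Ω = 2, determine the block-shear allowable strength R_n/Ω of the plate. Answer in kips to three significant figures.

Shear plane L_v = 1.5 + 2·2 = 5.5 in; A_gv = 5.5 × 0.625 = 3.438 in².
A_nv = (5.5 − 2.5·0.875) × 0.625 = 2.07 in².
A_nt = (1.375 − 0.5·0.875) × 0.625 = 0.5859 in².
0.6 F_u A_nv = 86.95 kips; 0.6 F_y A_gv = 103.1 kips → shear rupture governs the shear term.
R_n = 86.95 + 1.0 × 70 × 0.5859 = 128 kips.
Allowable strength R_n/Ω = 128 / 2 = 64 kips.

64 kips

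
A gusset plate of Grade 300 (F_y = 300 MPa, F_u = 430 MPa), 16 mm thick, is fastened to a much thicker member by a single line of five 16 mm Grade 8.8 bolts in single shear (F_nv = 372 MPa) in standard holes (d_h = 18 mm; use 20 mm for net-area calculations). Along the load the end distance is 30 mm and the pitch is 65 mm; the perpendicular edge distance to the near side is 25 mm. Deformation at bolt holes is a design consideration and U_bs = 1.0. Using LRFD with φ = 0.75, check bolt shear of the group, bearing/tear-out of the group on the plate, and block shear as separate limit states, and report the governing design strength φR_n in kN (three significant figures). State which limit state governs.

280 kN (bolt shear governs)

Bolt shear: A_b = π·16²/4 = 201.1 mm²; R_n = 372 × 201.1 × 5 × 1 / 1000 = 374 kN → 0.75 × 374 = 280 kN.
Bearing: edge l_c = 21, r_n = 173.4 kN; interior l_c = 47, r_n = 264.2 kN; R_n = 173.4 + 4·264.2 = 1230 kN → 923 kN.
Block shear: A_gv = 4640, A_nv = 3200, A_nt = 240 mm²; R_n = min(0.6F_uA_nv, 0.6F_yA_gv) + U_bs·F_u·A_nt = 928.8 kN → 697 kN.
Bolt shear governs: 280 kN.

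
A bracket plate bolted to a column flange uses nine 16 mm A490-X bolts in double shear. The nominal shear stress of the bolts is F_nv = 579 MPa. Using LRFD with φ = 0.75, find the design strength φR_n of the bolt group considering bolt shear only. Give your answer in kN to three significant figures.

1570 kN

A_b = π × 16² / 4 = 201.1 mm².
R_n = F_nv · A_b · n · n_s = 579 × 201.1 × 9 × 2 / 1000 = 2095 kN.
Design strength φR_n = 0.75 × 2095 = 1570 kN.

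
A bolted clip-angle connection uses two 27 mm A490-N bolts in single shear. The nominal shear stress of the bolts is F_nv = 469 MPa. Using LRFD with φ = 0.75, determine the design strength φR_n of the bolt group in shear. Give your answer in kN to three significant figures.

403 kN

A_b = π × 27² / 4 = 572.6 mm².
R_n = F_nv · A_b · n · n_s = 469 × 572.6 × 2 × 1 / 1000 = 537.1 kN.
Design strength φR_n = 0.75 × 537.1 = 403 kN.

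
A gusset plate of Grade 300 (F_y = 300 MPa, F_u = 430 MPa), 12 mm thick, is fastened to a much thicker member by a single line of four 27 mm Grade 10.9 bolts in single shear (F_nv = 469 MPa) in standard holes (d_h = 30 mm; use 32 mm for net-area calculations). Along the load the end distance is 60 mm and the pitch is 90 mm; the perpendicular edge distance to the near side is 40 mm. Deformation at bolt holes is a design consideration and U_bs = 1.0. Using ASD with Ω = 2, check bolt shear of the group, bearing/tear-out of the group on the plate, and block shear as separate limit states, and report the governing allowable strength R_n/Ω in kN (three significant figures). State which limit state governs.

Bolt shear: A_b = π·27²/4 = 572.6 mm²; R_n = 469 × 572.6 × 4 × 1 / 1000 = 1074 kN → 1074 / 2 = 537 kN.
Bearing: edge l_c = 45, r_n = 278.6 kN; interior l_c = 60, r_n = 334.4 kN; R_n = 278.6 + 3·334.4 = 1282 kN → 641 kN.
Block shear: A_gv = 3960, A_nv = 2616, A_nt = 288 mm²; R_n = min(0.6F_uA_nv, 0.6F_yA_gv) + U_bs·F_u·A_nt = 798.8 kN → 399 kN.
Block shear governs: 399 kN.

399 kN (block shear governs)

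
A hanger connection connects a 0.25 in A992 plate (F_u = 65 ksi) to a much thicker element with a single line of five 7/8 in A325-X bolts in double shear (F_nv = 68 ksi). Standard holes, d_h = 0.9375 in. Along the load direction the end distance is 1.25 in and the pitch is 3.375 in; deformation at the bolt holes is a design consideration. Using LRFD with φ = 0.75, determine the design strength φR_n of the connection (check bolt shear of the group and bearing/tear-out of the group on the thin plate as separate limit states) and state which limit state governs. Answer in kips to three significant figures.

Bolt shear: A_b = π·0.875²/4 = 0.6013 in²; R_n = 68 × 0.6013 × 5 × 2 = 408.9 kips → 0.75 × 408.9 = 307 kips.
Bearing (1.2 l_c t F_u ≤ 2.4 d t F_u): upper limit = 2.4·0.875·0.25·65 = 34.12 kips.
  Edge l_c = 1.25 − 0.9375/2 = 0.7812 → r_n = 15.23 kips; interior l_c = 3.375 − 0.9375 = 2.438 → r_n = 34.12 kips.
  R_n,bearing = 1·15.23 + 4·34.12 = 151.7 kips → 0.75 × 151.7 = 114 kips.
Bearing governs: 114 kips.

114 kips (bearing governs)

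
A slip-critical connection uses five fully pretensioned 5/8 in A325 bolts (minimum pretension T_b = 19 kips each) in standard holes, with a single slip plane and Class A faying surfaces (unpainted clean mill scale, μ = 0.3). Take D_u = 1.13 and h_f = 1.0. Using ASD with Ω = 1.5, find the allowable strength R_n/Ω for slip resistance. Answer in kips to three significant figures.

R_n = μ · D_u · h_f · T_b · n_s · n_b = 0.3 × 1.13 × 1.0 × 19 × 1 × 5 = 32.2 kips.
Allowable strength R_n/Ω = 32.2 / 1.5 = 21.5 kips.

21.5 kips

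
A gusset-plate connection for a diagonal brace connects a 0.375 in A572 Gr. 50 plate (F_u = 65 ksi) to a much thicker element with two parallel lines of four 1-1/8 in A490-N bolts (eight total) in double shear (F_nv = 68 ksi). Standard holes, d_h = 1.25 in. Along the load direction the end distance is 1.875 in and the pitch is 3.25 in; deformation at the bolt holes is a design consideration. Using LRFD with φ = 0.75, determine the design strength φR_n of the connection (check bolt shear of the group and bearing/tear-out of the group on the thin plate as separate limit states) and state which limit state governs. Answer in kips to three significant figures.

Bolt shear: A_b = π·1.125²/4 = 0.994 in²; R_n = 68 × 0.994 × 8 × 2 = 1081 kips → 0.75 × 1081 = 811 kips.
Bearing (1.2 l_c t F_u ≤ 2.4 d t F_u): upper limit = 2.4·1.125·0.375·65 = 65.81 kips.
  Edge l_c = 1.875 − 1.25/2 = 1.25 → r_n = 36.56 kips; interior l_c = 3.25 − 1.25 = 2 → r_n = 58.5 kips.
  R_n,bearing = 2·36.56 + 6·58.5 = 424.1 kips → 0.75 × 424.1 = 318 kips.
Bearing governs: 318 kips.

318 kips (bearing governs)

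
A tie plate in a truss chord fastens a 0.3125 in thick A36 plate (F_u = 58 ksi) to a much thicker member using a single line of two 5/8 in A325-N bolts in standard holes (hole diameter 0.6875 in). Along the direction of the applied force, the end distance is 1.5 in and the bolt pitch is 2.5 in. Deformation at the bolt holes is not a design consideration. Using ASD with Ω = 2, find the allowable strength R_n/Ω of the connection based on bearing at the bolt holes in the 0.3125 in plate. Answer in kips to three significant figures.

32.7 kips

Per bolt r_n = 1.5 l_c t F_u ≤ 3.0 d t F_u; upper limit = 3.0 × 0.625 × 0.3125 × 58 = 33.98 kips.
Edge bolt: l_c = 1.5 − 0.6875/2 = 1.156 in → 1.5 × 1.156 × 0.3125 × 58 = 31.44 → r_n = 31.44 kips.
Interior bolts: l_c = 2.5 − 0.6875 = 1.812 in → 1.5 × 1.812 × 0.3125 × 58 = 49.28 → r_n = 33.98 kips.
R_n = 1 × 31.44 + 1 × 33.98 = 65.42 kips.
Allowable strength R_n/Ω = 65.42 / 2 = 32.7 kips.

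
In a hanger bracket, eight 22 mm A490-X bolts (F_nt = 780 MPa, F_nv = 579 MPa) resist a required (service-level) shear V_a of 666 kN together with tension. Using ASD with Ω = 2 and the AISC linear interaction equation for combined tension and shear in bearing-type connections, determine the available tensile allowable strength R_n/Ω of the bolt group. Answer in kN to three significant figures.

645 kN

A_b = π·22²/4 = 380.1 mm²; f_rv = 666 × 1000 / (8 × 380.1) = 219 MPa.
F'_nt = 1.3 F_nt − (Ω F_nt / F_nv) f_rv = 1.3·780 − (2·780/579)·219 = 423.9 MPa, capped at F_nt → F'_nt = 423.9 MPa.
R_n = F'_nt · A_b · n = 423.9 × 380.1 × 8 / 1000 = 1289 kN.
Allowable strength R_n/Ω = 1289 / 2 = 645 kN.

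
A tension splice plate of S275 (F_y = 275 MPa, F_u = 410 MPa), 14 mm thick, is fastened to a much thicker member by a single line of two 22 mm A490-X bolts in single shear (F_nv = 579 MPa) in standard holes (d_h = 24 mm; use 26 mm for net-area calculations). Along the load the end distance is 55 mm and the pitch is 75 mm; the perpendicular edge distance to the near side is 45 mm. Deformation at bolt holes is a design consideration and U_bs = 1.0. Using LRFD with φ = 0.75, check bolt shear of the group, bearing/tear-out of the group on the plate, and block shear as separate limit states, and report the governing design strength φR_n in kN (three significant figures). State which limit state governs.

Bolt shear: A_b = π·22²/4 = 380.1 mm²; R_n = 579 × 380.1 × 2 × 1 / 1000 = 440.2 kN → 0.75 × 440.2 = 330 kN.
Bearing: edge l_c = 43, r_n = 296.2 kN; interior l_c = 51, r_n = 303.1 kN; R_n = 296.2 + 1·303.1 = 599.3 kN → 449 kN.
Block shear: A_gv = 1820, A_nv = 1274, A_nt = 448 mm²; R_n = min(0.6F_uA_nv, 0.6F_yA_gv) + U_bs·F_u·A_nt = 484 kN → 363 kN.
Bolt shear governs: 330 kN.

330 kN (bolt shear governs)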